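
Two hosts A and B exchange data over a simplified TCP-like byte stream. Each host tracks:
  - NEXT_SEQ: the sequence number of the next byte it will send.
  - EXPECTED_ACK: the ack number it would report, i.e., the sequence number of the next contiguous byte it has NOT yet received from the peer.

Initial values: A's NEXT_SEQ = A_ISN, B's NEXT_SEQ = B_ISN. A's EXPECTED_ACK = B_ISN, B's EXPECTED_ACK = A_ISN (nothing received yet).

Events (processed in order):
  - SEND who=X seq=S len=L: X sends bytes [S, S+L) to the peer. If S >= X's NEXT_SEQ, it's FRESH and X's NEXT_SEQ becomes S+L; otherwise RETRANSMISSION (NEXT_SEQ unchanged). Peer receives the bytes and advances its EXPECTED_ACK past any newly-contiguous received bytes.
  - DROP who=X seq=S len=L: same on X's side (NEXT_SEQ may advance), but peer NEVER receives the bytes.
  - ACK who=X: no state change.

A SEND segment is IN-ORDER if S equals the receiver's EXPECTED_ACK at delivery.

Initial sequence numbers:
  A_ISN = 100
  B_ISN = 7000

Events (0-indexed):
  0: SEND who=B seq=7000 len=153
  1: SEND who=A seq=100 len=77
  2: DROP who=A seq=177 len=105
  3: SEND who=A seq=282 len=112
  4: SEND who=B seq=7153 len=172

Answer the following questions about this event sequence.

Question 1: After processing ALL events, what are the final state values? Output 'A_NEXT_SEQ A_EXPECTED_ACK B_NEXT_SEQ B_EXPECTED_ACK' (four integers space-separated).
After event 0: A_seq=100 A_ack=7153 B_seq=7153 B_ack=100
After event 1: A_seq=177 A_ack=7153 B_seq=7153 B_ack=177
After event 2: A_seq=282 A_ack=7153 B_seq=7153 B_ack=177
After event 3: A_seq=394 A_ack=7153 B_seq=7153 B_ack=177
After event 4: A_seq=394 A_ack=7325 B_seq=7325 B_ack=177

Answer: 394 7325 7325 177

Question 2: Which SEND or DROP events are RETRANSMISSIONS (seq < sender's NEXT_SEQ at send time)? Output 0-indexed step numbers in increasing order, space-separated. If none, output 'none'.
Answer: none

Derivation:
Step 0: SEND seq=7000 -> fresh
Step 1: SEND seq=100 -> fresh
Step 2: DROP seq=177 -> fresh
Step 3: SEND seq=282 -> fresh
Step 4: SEND seq=7153 -> fresh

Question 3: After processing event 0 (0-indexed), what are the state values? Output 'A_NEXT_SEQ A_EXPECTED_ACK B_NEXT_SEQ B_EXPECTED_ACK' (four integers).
After event 0: A_seq=100 A_ack=7153 B_seq=7153 B_ack=100

100 7153 7153 100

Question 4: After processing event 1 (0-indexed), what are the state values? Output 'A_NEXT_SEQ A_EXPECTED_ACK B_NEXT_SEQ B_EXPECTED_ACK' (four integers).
After event 0: A_seq=100 A_ack=7153 B_seq=7153 B_ack=100
After event 1: A_seq=177 A_ack=7153 B_seq=7153 B_ack=177

177 7153 7153 177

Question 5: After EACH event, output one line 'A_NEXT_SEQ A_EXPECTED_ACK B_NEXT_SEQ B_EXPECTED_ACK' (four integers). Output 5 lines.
100 7153 7153 100
177 7153 7153 177
282 7153 7153 177
394 7153 7153 177
394 7325 7325 177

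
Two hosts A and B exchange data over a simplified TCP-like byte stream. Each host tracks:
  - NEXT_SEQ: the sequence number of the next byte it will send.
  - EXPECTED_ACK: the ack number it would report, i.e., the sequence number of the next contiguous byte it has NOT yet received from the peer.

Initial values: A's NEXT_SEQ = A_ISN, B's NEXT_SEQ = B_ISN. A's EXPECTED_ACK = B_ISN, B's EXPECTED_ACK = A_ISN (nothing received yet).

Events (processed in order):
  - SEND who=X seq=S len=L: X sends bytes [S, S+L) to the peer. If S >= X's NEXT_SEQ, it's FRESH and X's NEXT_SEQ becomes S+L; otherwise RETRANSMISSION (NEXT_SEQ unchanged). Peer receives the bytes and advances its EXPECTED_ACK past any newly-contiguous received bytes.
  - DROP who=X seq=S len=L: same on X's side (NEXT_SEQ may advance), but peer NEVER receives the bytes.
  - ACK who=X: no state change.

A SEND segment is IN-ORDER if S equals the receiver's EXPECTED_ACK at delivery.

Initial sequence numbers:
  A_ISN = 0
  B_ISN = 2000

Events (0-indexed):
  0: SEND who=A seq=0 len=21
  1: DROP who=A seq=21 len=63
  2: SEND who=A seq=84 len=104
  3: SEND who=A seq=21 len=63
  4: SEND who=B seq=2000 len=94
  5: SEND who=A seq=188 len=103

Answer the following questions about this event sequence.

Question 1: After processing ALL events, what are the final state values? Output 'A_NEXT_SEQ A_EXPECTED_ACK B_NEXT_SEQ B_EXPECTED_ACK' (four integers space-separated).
Answer: 291 2094 2094 291

Derivation:
After event 0: A_seq=21 A_ack=2000 B_seq=2000 B_ack=21
After event 1: A_seq=84 A_ack=2000 B_seq=2000 B_ack=21
After event 2: A_seq=188 A_ack=2000 B_seq=2000 B_ack=21
After event 3: A_seq=188 A_ack=2000 B_seq=2000 B_ack=188
After event 4: A_seq=188 A_ack=2094 B_seq=2094 B_ack=188
After event 5: A_seq=291 A_ack=2094 B_seq=2094 B_ack=291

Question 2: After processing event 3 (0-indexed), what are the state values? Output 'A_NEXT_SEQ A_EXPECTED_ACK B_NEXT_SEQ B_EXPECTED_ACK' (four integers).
After event 0: A_seq=21 A_ack=2000 B_seq=2000 B_ack=21
After event 1: A_seq=84 A_ack=2000 B_seq=2000 B_ack=21
After event 2: A_seq=188 A_ack=2000 B_seq=2000 B_ack=21
After event 3: A_seq=188 A_ack=2000 B_seq=2000 B_ack=188

188 2000 2000 188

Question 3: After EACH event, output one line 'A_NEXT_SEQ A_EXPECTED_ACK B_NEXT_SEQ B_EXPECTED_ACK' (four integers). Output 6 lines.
21 2000 2000 21
84 2000 2000 21
188 2000 2000 21
188 2000 2000 188
188 2094 2094 188
291 2094 2094 291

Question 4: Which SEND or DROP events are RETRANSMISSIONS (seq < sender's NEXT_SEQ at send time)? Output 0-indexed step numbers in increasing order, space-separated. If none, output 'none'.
Answer: 3

Derivation:
Step 0: SEND seq=0 -> fresh
Step 1: DROP seq=21 -> fresh
Step 2: SEND seq=84 -> fresh
Step 3: SEND seq=21 -> retransmit
Step 4: SEND seq=2000 -> fresh
Step 5: SEND seq=188 -> fresh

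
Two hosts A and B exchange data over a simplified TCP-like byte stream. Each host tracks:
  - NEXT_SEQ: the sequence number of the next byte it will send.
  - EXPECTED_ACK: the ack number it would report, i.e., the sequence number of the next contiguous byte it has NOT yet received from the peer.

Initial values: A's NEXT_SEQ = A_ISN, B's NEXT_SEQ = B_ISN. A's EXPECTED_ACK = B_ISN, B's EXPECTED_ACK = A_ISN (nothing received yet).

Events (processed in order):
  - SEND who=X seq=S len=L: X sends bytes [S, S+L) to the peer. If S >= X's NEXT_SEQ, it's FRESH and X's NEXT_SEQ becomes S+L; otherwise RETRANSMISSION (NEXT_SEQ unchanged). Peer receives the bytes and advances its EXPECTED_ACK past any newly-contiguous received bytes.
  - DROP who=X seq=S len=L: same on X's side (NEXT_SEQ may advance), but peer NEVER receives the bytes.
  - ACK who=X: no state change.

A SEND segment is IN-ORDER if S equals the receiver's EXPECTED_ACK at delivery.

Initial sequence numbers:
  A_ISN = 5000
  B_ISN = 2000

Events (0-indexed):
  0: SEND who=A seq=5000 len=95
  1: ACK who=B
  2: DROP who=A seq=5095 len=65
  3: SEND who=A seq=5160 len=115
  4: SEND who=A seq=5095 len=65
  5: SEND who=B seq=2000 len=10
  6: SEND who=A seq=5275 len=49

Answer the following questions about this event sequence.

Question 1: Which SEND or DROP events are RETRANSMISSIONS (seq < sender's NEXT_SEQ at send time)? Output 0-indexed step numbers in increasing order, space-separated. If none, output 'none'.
Answer: 4

Derivation:
Step 0: SEND seq=5000 -> fresh
Step 2: DROP seq=5095 -> fresh
Step 3: SEND seq=5160 -> fresh
Step 4: SEND seq=5095 -> retransmit
Step 5: SEND seq=2000 -> fresh
Step 6: SEND seq=5275 -> fresh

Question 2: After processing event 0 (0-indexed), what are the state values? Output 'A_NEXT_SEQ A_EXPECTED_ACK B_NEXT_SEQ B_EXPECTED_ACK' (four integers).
After event 0: A_seq=5095 A_ack=2000 B_seq=2000 B_ack=5095

5095 2000 2000 5095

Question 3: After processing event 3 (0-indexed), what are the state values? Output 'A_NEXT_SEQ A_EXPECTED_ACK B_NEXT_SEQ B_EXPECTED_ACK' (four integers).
After event 0: A_seq=5095 A_ack=2000 B_seq=2000 B_ack=5095
After event 1: A_seq=5095 A_ack=2000 B_seq=2000 B_ack=5095
After event 2: A_seq=5160 A_ack=2000 B_seq=2000 B_ack=5095
After event 3: A_seq=5275 A_ack=2000 B_seq=2000 B_ack=5095

5275 2000 2000 5095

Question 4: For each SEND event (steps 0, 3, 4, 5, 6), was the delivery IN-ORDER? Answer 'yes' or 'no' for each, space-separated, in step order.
Answer: yes no yes yes yes

Derivation:
Step 0: SEND seq=5000 -> in-order
Step 3: SEND seq=5160 -> out-of-order
Step 4: SEND seq=5095 -> in-order
Step 5: SEND seq=2000 -> in-order
Step 6: SEND seq=5275 -> in-order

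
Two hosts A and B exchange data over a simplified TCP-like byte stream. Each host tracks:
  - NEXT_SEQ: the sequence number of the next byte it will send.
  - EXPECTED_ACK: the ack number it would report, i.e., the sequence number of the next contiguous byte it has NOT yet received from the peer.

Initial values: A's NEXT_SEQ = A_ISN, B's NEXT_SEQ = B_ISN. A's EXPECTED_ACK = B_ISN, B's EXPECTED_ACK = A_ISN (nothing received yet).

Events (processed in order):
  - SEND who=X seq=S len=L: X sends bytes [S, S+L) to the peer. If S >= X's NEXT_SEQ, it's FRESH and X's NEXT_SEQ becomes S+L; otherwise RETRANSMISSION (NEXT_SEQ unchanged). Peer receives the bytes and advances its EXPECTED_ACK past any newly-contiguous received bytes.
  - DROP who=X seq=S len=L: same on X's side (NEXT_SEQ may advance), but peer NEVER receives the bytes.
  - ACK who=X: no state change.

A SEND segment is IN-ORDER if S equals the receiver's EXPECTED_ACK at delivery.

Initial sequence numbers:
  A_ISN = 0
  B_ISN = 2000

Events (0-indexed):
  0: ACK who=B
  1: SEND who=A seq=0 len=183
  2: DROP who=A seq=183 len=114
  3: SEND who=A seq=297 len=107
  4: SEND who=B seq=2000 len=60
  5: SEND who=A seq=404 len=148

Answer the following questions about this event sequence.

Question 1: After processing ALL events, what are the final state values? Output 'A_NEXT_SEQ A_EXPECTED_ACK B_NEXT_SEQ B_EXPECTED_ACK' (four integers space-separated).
After event 0: A_seq=0 A_ack=2000 B_seq=2000 B_ack=0
After event 1: A_seq=183 A_ack=2000 B_seq=2000 B_ack=183
After event 2: A_seq=297 A_ack=2000 B_seq=2000 B_ack=183
After event 3: A_seq=404 A_ack=2000 B_seq=2000 B_ack=183
After event 4: A_seq=404 A_ack=2060 B_seq=2060 B_ack=183
After event 5: A_seq=552 A_ack=2060 B_seq=2060 B_ack=183

Answer: 552 2060 2060 183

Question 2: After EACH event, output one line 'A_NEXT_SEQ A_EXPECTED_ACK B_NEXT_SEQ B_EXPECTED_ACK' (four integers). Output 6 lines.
0 2000 2000 0
183 2000 2000 183
297 2000 2000 183
404 2000 2000 183
404 2060 2060 183
552 2060 2060 183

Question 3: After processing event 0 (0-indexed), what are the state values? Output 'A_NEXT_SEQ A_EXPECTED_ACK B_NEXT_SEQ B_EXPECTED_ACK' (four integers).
After event 0: A_seq=0 A_ack=2000 B_seq=2000 B_ack=0

0 2000 2000 0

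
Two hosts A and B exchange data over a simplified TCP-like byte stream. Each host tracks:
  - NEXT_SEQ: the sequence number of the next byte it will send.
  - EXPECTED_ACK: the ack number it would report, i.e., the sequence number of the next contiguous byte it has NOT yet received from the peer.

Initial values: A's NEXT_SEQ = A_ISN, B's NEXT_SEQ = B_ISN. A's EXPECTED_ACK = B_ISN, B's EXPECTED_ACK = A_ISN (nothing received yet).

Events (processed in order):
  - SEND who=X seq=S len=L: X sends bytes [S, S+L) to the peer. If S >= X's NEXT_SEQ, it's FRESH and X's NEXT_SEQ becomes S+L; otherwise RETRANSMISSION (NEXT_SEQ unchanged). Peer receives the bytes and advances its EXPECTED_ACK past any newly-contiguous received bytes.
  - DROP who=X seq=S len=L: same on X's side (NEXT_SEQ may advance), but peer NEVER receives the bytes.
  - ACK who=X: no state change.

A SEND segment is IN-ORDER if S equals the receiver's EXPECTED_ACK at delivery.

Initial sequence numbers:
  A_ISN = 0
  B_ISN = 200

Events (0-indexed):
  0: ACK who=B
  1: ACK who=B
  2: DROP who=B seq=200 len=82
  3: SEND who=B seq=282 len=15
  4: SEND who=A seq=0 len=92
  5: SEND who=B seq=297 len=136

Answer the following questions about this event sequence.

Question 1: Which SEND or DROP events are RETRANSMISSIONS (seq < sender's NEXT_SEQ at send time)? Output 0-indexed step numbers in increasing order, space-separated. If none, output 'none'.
Answer: none

Derivation:
Step 2: DROP seq=200 -> fresh
Step 3: SEND seq=282 -> fresh
Step 4: SEND seq=0 -> fresh
Step 5: SEND seq=297 -> fresh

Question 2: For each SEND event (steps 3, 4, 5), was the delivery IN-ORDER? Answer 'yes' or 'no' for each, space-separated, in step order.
Step 3: SEND seq=282 -> out-of-order
Step 4: SEND seq=0 -> in-order
Step 5: SEND seq=297 -> out-of-order

Answer: no yes no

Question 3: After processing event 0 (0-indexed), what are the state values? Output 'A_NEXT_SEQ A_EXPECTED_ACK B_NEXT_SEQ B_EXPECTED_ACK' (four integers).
After event 0: A_seq=0 A_ack=200 B_seq=200 B_ack=0

0 200 200 0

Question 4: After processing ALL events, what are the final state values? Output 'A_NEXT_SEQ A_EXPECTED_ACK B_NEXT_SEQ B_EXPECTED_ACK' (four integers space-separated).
Answer: 92 200 433 92

Derivation:
After event 0: A_seq=0 A_ack=200 B_seq=200 B_ack=0
After event 1: A_seq=0 A_ack=200 B_seq=200 B_ack=0
After event 2: A_seq=0 A_ack=200 B_seq=282 B_ack=0
After event 3: A_seq=0 A_ack=200 B_seq=297 B_ack=0
After event 4: A_seq=92 A_ack=200 B_seq=297 B_ack=92
After event 5: A_seq=92 A_ack=200 B_seq=433 B_ack=92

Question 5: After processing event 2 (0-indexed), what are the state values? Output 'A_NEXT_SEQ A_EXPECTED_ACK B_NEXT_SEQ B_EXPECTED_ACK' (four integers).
After event 0: A_seq=0 A_ack=200 B_seq=200 B_ack=0
After event 1: A_seq=0 A_ack=200 B_seq=200 B_ack=0
After event 2: A_seq=0 A_ack=200 B_seq=282 B_ack=0

0 200 282 0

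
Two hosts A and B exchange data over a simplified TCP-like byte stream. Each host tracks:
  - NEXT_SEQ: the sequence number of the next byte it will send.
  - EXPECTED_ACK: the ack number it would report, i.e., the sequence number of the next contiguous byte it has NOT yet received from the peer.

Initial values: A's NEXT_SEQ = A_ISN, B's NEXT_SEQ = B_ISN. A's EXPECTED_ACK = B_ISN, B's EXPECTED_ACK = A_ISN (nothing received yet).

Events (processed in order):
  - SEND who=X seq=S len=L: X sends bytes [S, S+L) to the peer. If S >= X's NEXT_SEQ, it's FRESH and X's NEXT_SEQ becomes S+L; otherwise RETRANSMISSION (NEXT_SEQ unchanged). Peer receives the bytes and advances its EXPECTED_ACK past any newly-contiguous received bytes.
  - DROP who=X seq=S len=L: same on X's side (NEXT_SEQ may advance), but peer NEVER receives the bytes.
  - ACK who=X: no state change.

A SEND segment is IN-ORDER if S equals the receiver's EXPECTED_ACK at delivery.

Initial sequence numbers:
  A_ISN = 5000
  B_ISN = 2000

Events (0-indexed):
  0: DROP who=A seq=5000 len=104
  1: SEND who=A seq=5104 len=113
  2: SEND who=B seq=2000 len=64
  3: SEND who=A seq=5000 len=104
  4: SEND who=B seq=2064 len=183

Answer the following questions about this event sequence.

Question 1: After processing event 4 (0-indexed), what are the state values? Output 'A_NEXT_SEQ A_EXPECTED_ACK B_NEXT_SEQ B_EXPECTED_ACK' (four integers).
After event 0: A_seq=5104 A_ack=2000 B_seq=2000 B_ack=5000
After event 1: A_seq=5217 A_ack=2000 B_seq=2000 B_ack=5000
After event 2: A_seq=5217 A_ack=2064 B_seq=2064 B_ack=5000
After event 3: A_seq=5217 A_ack=2064 B_seq=2064 B_ack=5217
After event 4: A_seq=5217 A_ack=2247 B_seq=2247 B_ack=5217

5217 2247 2247 5217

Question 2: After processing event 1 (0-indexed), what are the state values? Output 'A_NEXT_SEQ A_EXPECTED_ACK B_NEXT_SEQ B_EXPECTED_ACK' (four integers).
After event 0: A_seq=5104 A_ack=2000 B_seq=2000 B_ack=5000
After event 1: A_seq=5217 A_ack=2000 B_seq=2000 B_ack=5000

5217 2000 2000 5000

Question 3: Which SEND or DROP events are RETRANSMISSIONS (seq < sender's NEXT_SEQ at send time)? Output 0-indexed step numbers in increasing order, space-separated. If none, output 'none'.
Step 0: DROP seq=5000 -> fresh
Step 1: SEND seq=5104 -> fresh
Step 2: SEND seq=2000 -> fresh
Step 3: SEND seq=5000 -> retransmit
Step 4: SEND seq=2064 -> fresh

Answer: 3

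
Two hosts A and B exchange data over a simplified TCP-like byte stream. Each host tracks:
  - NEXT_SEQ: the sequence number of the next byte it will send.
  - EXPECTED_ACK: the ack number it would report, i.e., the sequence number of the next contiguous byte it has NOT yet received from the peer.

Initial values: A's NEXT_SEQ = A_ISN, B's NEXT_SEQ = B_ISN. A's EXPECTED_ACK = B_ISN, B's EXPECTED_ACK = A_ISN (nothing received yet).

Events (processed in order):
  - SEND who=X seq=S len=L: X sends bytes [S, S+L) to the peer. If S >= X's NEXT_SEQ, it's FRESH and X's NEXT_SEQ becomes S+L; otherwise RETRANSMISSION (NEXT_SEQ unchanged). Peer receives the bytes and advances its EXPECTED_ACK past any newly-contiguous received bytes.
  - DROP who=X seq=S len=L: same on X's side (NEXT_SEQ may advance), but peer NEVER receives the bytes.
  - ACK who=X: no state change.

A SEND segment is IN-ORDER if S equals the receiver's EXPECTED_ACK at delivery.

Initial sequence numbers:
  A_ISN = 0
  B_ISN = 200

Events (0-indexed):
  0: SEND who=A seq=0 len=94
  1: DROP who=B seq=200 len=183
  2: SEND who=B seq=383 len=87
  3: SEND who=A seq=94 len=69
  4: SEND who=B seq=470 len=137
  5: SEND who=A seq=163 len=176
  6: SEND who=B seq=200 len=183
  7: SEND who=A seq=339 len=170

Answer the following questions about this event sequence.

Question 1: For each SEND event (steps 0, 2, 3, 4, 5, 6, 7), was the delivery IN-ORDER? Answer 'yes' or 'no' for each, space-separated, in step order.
Answer: yes no yes no yes yes yes

Derivation:
Step 0: SEND seq=0 -> in-order
Step 2: SEND seq=383 -> out-of-order
Step 3: SEND seq=94 -> in-order
Step 4: SEND seq=470 -> out-of-order
Step 5: SEND seq=163 -> in-order
Step 6: SEND seq=200 -> in-order
Step 7: SEND seq=339 -> in-order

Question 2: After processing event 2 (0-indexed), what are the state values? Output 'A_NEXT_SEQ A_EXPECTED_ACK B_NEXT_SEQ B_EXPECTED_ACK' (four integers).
After event 0: A_seq=94 A_ack=200 B_seq=200 B_ack=94
After event 1: A_seq=94 A_ack=200 B_seq=383 B_ack=94
After event 2: A_seq=94 A_ack=200 B_seq=470 B_ack=94

94 200 470 94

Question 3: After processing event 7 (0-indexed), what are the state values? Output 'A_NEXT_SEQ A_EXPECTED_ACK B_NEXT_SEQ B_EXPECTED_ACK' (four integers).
After event 0: A_seq=94 A_ack=200 B_seq=200 B_ack=94
After event 1: A_seq=94 A_ack=200 B_seq=383 B_ack=94
After event 2: A_seq=94 A_ack=200 B_seq=470 B_ack=94
After event 3: A_seq=163 A_ack=200 B_seq=470 B_ack=163
After event 4: A_seq=163 A_ack=200 B_seq=607 B_ack=163
After event 5: A_seq=339 A_ack=200 B_seq=607 B_ack=339
After event 6: A_seq=339 A_ack=607 B_seq=607 B_ack=339
After event 7: A_seq=509 A_ack=607 B_seq=607 B_ack=509

509 607 607 509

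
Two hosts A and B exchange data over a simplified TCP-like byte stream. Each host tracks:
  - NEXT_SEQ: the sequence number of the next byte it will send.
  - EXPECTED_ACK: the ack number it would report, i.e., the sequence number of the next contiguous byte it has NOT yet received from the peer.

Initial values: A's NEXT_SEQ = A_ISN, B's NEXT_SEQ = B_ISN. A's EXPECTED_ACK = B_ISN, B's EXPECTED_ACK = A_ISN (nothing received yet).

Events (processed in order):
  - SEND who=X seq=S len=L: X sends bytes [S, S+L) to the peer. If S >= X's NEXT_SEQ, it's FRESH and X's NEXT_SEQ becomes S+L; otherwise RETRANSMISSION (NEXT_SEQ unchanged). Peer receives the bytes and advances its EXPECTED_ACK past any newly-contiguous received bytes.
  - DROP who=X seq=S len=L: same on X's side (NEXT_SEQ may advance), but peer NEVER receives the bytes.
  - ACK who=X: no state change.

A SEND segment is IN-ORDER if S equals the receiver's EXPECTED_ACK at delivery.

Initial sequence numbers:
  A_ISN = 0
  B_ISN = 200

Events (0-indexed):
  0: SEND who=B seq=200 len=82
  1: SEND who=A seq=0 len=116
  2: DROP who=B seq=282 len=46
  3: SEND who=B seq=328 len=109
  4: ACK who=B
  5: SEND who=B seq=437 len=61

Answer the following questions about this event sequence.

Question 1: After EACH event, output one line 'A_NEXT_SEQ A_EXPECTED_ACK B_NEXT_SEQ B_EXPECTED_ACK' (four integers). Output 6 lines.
0 282 282 0
116 282 282 116
116 282 328 116
116 282 437 116
116 282 437 116
116 282 498 116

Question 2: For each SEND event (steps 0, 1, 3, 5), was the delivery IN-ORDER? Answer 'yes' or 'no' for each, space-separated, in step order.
Answer: yes yes no no

Derivation:
Step 0: SEND seq=200 -> in-order
Step 1: SEND seq=0 -> in-order
Step 3: SEND seq=328 -> out-of-order
Step 5: SEND seq=437 -> out-of-order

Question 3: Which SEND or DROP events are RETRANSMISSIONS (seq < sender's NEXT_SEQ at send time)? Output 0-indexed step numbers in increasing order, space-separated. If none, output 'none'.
Answer: none

Derivation:
Step 0: SEND seq=200 -> fresh
Step 1: SEND seq=0 -> fresh
Step 2: DROP seq=282 -> fresh
Step 3: SEND seq=328 -> fresh
Step 5: SEND seq=437 -> fresh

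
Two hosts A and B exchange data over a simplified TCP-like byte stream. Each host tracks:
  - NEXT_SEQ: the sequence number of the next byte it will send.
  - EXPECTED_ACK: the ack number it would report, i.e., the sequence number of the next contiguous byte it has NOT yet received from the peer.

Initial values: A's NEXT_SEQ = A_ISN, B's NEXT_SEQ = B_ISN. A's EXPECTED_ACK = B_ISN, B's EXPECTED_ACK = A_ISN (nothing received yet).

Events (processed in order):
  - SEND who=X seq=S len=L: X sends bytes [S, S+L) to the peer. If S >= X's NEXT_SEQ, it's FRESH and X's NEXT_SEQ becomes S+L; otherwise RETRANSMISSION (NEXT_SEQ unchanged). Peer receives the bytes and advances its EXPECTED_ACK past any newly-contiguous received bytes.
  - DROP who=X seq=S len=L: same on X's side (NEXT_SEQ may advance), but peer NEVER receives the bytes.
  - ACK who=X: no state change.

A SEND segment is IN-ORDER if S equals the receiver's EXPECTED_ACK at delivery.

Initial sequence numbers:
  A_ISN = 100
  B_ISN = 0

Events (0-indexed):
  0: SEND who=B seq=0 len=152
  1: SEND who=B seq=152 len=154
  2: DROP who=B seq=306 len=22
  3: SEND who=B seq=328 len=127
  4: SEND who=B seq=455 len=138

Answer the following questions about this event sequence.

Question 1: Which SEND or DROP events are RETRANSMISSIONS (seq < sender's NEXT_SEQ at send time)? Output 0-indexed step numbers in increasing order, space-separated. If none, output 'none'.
Step 0: SEND seq=0 -> fresh
Step 1: SEND seq=152 -> fresh
Step 2: DROP seq=306 -> fresh
Step 3: SEND seq=328 -> fresh
Step 4: SEND seq=455 -> fresh

Answer: none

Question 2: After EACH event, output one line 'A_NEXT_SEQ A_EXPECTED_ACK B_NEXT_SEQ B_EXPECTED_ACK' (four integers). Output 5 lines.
100 152 152 100
100 306 306 100
100 306 328 100
100 306 455 100
100 306 593 100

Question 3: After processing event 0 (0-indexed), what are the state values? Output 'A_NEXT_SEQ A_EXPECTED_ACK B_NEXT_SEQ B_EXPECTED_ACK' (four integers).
After event 0: A_seq=100 A_ack=152 B_seq=152 B_ack=100

100 152 152 100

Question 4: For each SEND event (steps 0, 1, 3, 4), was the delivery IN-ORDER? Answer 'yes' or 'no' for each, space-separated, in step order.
Answer: yes yes no no

Derivation:
Step 0: SEND seq=0 -> in-order
Step 1: SEND seq=152 -> in-order
Step 3: SEND seq=328 -> out-of-order
Step 4: SEND seq=455 -> out-of-order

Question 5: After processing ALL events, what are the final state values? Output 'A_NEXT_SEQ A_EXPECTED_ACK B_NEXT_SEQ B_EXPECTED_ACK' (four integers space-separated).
After event 0: A_seq=100 A_ack=152 B_seq=152 B_ack=100
After event 1: A_seq=100 A_ack=306 B_seq=306 B_ack=100
After event 2: A_seq=100 A_ack=306 B_seq=328 B_ack=100
After event 3: A_seq=100 A_ack=306 B_seq=455 B_ack=100
After event 4: A_seq=100 A_ack=306 B_seq=593 B_ack=100

Answer: 100 306 593 100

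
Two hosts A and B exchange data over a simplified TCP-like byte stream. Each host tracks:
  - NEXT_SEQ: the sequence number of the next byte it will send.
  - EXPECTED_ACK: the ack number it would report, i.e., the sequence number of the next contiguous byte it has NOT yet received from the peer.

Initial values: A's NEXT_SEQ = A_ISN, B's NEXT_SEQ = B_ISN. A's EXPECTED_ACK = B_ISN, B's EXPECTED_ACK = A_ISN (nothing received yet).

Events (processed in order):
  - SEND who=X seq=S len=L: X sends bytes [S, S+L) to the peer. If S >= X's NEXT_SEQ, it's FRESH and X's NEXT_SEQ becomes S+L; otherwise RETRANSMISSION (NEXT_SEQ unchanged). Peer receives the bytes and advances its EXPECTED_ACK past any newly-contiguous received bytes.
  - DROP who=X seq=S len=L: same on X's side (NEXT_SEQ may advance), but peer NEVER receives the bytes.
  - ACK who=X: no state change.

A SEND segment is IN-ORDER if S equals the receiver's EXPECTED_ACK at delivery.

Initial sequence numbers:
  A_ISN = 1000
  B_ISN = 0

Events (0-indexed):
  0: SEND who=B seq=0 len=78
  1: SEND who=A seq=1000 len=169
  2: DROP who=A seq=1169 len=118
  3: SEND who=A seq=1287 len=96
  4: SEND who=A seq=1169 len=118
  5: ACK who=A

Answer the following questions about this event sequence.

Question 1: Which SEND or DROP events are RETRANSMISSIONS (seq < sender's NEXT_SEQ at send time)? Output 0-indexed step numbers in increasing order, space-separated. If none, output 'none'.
Step 0: SEND seq=0 -> fresh
Step 1: SEND seq=1000 -> fresh
Step 2: DROP seq=1169 -> fresh
Step 3: SEND seq=1287 -> fresh
Step 4: SEND seq=1169 -> retransmit

Answer: 4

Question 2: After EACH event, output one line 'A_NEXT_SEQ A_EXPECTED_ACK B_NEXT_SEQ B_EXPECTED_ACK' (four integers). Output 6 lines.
1000 78 78 1000
1169 78 78 1169
1287 78 78 1169
1383 78 78 1169
1383 78 78 1383
1383 78 78 1383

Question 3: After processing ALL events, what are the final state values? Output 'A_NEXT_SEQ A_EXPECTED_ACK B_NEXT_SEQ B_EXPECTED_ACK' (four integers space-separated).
After event 0: A_seq=1000 A_ack=78 B_seq=78 B_ack=1000
After event 1: A_seq=1169 A_ack=78 B_seq=78 B_ack=1169
After event 2: A_seq=1287 A_ack=78 B_seq=78 B_ack=1169
After event 3: A_seq=1383 A_ack=78 B_seq=78 B_ack=1169
After event 4: A_seq=1383 A_ack=78 B_seq=78 B_ack=1383
After event 5: A_seq=1383 A_ack=78 B_seq=78 B_ack=1383

Answer: 1383 78 78 1383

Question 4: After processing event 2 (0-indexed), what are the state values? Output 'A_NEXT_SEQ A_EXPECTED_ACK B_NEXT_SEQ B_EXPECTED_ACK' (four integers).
After event 0: A_seq=1000 A_ack=78 B_seq=78 B_ack=1000
After event 1: A_seq=1169 A_ack=78 B_seq=78 B_ack=1169
After event 2: A_seq=1287 A_ack=78 B_seq=78 B_ack=1169

1287 78 78 1169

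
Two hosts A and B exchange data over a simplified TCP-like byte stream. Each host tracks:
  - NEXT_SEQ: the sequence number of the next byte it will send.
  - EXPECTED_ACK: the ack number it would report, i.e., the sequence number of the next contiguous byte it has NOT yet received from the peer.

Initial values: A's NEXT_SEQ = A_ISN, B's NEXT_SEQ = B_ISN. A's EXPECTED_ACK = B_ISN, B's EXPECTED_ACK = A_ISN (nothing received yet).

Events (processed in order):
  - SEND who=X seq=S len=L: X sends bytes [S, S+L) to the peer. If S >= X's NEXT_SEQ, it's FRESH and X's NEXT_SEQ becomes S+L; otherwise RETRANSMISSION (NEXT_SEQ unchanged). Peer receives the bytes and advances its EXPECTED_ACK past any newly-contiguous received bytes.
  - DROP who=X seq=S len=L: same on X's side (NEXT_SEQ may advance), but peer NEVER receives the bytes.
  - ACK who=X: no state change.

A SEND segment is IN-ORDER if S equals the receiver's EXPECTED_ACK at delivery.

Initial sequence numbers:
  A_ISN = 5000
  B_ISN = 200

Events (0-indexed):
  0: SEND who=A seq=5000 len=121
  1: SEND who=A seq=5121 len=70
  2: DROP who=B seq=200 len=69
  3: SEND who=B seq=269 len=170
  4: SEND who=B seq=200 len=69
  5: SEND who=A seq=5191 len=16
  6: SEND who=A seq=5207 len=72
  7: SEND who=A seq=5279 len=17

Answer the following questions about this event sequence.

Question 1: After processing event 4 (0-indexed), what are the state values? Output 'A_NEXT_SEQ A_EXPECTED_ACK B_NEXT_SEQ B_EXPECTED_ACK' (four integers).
After event 0: A_seq=5121 A_ack=200 B_seq=200 B_ack=5121
After event 1: A_seq=5191 A_ack=200 B_seq=200 B_ack=5191
After event 2: A_seq=5191 A_ack=200 B_seq=269 B_ack=5191
After event 3: A_seq=5191 A_ack=200 B_seq=439 B_ack=5191
After event 4: A_seq=5191 A_ack=439 B_seq=439 B_ack=5191

5191 439 439 5191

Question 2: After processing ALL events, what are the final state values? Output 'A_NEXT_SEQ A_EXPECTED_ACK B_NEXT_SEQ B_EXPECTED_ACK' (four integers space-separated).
Answer: 5296 439 439 5296

Derivation:
After event 0: A_seq=5121 A_ack=200 B_seq=200 B_ack=5121
After event 1: A_seq=5191 A_ack=200 B_seq=200 B_ack=5191
After event 2: A_seq=5191 A_ack=200 B_seq=269 B_ack=5191
After event 3: A_seq=5191 A_ack=200 B_seq=439 B_ack=5191
After event 4: A_seq=5191 A_ack=439 B_seq=439 B_ack=5191
After event 5: A_seq=5207 A_ack=439 B_seq=439 B_ack=5207
After event 6: A_seq=5279 A_ack=439 B_seq=439 B_ack=5279
After event 7: A_seq=5296 A_ack=439 B_seq=439 B_ack=5296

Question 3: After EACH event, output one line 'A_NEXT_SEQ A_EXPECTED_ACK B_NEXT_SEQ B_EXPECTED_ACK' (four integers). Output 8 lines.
5121 200 200 5121
5191 200 200 5191
5191 200 269 5191
5191 200 439 5191
5191 439 439 5191
5207 439 439 5207
5279 439 439 5279
5296 439 439 5296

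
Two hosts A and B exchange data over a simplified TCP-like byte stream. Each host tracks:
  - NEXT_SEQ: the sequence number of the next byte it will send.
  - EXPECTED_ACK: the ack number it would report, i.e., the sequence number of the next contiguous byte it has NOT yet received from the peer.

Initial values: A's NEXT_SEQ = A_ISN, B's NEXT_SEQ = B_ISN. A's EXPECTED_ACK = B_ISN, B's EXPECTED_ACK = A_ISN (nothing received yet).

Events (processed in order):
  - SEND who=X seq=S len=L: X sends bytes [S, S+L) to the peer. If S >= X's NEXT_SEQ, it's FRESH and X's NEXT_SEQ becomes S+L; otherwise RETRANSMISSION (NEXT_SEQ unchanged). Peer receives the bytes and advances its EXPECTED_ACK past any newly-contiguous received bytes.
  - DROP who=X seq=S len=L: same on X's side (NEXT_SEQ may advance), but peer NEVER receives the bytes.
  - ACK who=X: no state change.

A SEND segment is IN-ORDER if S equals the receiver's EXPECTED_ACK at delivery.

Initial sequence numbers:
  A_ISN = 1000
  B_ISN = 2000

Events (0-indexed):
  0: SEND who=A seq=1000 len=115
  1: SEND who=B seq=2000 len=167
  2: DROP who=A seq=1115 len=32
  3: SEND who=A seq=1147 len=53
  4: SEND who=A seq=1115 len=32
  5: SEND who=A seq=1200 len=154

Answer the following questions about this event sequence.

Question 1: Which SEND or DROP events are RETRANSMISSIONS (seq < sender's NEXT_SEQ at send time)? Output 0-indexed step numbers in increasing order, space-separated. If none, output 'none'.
Step 0: SEND seq=1000 -> fresh
Step 1: SEND seq=2000 -> fresh
Step 2: DROP seq=1115 -> fresh
Step 3: SEND seq=1147 -> fresh
Step 4: SEND seq=1115 -> retransmit
Step 5: SEND seq=1200 -> fresh

Answer: 4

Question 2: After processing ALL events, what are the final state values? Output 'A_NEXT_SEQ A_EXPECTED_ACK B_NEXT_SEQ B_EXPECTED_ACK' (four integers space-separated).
Answer: 1354 2167 2167 1354

Derivation:
After event 0: A_seq=1115 A_ack=2000 B_seq=2000 B_ack=1115
After event 1: A_seq=1115 A_ack=2167 B_seq=2167 B_ack=1115
After event 2: A_seq=1147 A_ack=2167 B_seq=2167 B_ack=1115
After event 3: A_seq=1200 A_ack=2167 B_seq=2167 B_ack=1115
After event 4: A_seq=1200 A_ack=2167 B_seq=2167 B_ack=1200
After event 5: A_seq=1354 A_ack=2167 B_seq=2167 B_ack=1354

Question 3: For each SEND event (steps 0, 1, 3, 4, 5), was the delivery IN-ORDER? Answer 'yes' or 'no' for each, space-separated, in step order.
Step 0: SEND seq=1000 -> in-order
Step 1: SEND seq=2000 -> in-order
Step 3: SEND seq=1147 -> out-of-order
Step 4: SEND seq=1115 -> in-order
Step 5: SEND seq=1200 -> in-order

Answer: yes yes no yes yes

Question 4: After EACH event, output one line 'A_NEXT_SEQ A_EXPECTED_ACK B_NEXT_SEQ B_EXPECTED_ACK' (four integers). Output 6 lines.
1115 2000 2000 1115
1115 2167 2167 1115
1147 2167 2167 1115
1200 2167 2167 1115
1200 2167 2167 1200
1354 2167 2167 1354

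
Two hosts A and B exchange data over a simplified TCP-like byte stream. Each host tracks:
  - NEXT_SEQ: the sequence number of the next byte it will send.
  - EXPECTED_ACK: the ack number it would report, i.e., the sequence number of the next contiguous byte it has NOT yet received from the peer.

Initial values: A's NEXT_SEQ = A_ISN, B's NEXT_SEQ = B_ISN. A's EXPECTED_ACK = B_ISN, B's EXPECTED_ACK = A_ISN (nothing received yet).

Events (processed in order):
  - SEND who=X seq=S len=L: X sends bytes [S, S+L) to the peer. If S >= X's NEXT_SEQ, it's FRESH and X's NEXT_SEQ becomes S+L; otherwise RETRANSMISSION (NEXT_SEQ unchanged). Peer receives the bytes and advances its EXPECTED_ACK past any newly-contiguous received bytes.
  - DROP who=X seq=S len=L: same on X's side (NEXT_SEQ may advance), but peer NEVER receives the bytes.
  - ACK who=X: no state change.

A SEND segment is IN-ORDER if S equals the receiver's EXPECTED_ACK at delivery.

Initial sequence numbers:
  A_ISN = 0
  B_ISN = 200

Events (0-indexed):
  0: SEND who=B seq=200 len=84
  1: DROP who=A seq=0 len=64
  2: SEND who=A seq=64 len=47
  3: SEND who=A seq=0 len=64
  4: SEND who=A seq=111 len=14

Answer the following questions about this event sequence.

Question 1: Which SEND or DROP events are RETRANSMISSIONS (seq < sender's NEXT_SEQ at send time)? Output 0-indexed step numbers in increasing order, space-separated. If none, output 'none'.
Answer: 3

Derivation:
Step 0: SEND seq=200 -> fresh
Step 1: DROP seq=0 -> fresh
Step 2: SEND seq=64 -> fresh
Step 3: SEND seq=0 -> retransmit
Step 4: SEND seq=111 -> fresh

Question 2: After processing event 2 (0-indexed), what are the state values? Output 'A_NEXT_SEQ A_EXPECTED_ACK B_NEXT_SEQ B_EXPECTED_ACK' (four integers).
After event 0: A_seq=0 A_ack=284 B_seq=284 B_ack=0
After event 1: A_seq=64 A_ack=284 B_seq=284 B_ack=0
After event 2: A_seq=111 A_ack=284 B_seq=284 B_ack=0

111 284 284 0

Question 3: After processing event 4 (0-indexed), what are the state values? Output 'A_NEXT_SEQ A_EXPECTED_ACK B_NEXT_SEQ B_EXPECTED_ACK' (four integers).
After event 0: A_seq=0 A_ack=284 B_seq=284 B_ack=0
After event 1: A_seq=64 A_ack=284 B_seq=284 B_ack=0
After event 2: A_seq=111 A_ack=284 B_seq=284 B_ack=0
After event 3: A_seq=111 A_ack=284 B_seq=284 B_ack=111
After event 4: A_seq=125 A_ack=284 B_seq=284 B_ack=125

125 284 284 125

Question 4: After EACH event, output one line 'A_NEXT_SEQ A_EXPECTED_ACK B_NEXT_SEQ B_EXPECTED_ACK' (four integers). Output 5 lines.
0 284 284 0
64 284 284 0
111 284 284 0
111 284 284 111
125 284 284 125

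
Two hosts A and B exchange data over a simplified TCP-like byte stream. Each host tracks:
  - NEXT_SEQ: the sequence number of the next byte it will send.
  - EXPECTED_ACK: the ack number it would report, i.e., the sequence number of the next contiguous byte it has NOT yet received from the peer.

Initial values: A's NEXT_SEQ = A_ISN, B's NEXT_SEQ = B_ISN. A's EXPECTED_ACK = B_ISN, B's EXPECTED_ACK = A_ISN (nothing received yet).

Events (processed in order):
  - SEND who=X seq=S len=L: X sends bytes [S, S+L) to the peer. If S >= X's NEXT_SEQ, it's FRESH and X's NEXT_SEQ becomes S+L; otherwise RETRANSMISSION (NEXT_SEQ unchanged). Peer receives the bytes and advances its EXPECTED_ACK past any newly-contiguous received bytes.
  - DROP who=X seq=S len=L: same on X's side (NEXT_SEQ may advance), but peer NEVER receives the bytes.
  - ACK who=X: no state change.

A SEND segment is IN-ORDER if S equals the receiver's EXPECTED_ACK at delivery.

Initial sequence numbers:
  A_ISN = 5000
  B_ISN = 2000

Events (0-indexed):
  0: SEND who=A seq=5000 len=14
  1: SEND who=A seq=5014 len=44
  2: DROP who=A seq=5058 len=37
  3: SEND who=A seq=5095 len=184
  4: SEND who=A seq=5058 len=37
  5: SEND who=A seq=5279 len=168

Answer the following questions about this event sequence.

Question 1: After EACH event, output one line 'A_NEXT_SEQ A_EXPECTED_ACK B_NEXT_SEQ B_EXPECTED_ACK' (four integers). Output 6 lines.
5014 2000 2000 5014
5058 2000 2000 5058
5095 2000 2000 5058
5279 2000 2000 5058
5279 2000 2000 5279
5447 2000 2000 5447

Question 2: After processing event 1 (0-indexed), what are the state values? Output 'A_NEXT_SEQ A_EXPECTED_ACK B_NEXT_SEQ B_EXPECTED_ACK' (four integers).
After event 0: A_seq=5014 A_ack=2000 B_seq=2000 B_ack=5014
After event 1: A_seq=5058 A_ack=2000 B_seq=2000 B_ack=5058

5058 2000 2000 5058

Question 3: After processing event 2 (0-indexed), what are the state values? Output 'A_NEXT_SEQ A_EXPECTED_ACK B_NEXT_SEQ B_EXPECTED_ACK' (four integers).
After event 0: A_seq=5014 A_ack=2000 B_seq=2000 B_ack=5014
After event 1: A_seq=5058 A_ack=2000 B_seq=2000 B_ack=5058
After event 2: A_seq=5095 A_ack=2000 B_seq=2000 B_ack=5058

5095 2000 2000 5058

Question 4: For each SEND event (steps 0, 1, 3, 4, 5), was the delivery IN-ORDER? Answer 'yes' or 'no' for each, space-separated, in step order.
Answer: yes yes no yes yes

Derivation:
Step 0: SEND seq=5000 -> in-order
Step 1: SEND seq=5014 -> in-order
Step 3: SEND seq=5095 -> out-of-order
Step 4: SEND seq=5058 -> in-order
Step 5: SEND seq=5279 -> in-order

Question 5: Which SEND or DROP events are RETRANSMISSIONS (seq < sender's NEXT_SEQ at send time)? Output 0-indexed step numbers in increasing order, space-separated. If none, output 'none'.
Step 0: SEND seq=5000 -> fresh
Step 1: SEND seq=5014 -> fresh
Step 2: DROP seq=5058 -> fresh
Step 3: SEND seq=5095 -> fresh
Step 4: SEND seq=5058 -> retransmit
Step 5: SEND seq=5279 -> fresh

Answer: 4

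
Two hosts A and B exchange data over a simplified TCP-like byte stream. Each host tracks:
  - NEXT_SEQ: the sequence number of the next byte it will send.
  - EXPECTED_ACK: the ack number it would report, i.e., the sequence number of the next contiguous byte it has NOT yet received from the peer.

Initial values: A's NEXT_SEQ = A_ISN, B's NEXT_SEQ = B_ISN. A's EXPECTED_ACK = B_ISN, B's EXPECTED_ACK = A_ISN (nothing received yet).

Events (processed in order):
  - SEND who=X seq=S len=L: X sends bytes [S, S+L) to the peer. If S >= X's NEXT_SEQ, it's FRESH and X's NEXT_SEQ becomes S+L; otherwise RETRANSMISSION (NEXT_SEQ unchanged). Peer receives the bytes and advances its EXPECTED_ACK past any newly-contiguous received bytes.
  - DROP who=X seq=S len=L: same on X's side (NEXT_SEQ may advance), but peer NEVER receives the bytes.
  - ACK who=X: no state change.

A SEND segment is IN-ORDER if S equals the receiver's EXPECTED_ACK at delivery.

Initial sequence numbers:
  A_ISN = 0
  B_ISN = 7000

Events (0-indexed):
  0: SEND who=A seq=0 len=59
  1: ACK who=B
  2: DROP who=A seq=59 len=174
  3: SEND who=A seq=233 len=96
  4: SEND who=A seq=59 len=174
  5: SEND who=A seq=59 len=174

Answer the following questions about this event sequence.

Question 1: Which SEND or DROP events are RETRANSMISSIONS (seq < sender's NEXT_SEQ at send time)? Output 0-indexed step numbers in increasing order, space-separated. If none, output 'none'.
Step 0: SEND seq=0 -> fresh
Step 2: DROP seq=59 -> fresh
Step 3: SEND seq=233 -> fresh
Step 4: SEND seq=59 -> retransmit
Step 5: SEND seq=59 -> retransmit

Answer: 4 5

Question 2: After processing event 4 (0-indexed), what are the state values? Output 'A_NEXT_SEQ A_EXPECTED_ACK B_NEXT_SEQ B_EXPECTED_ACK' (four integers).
After event 0: A_seq=59 A_ack=7000 B_seq=7000 B_ack=59
After event 1: A_seq=59 A_ack=7000 B_seq=7000 B_ack=59
After event 2: A_seq=233 A_ack=7000 B_seq=7000 B_ack=59
After event 3: A_seq=329 A_ack=7000 B_seq=7000 B_ack=59
After event 4: A_seq=329 A_ack=7000 B_seq=7000 B_ack=329

329 7000 7000 329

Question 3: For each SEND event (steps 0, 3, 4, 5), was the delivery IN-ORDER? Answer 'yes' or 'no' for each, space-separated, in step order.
Answer: yes no yes no

Derivation:
Step 0: SEND seq=0 -> in-order
Step 3: SEND seq=233 -> out-of-order
Step 4: SEND seq=59 -> in-order
Step 5: SEND seq=59 -> out-of-order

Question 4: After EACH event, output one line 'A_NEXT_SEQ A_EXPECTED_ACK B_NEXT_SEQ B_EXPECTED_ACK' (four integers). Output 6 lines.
59 7000 7000 59
59 7000 7000 59
233 7000 7000 59
329 7000 7000 59
329 7000 7000 329
329 7000 7000 329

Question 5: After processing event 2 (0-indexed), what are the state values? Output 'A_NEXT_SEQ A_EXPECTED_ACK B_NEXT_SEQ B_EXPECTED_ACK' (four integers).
After event 0: A_seq=59 A_ack=7000 B_seq=7000 B_ack=59
After event 1: A_seq=59 A_ack=7000 B_seq=7000 B_ack=59
After event 2: A_seq=233 A_ack=7000 B_seq=7000 B_ack=59

233 7000 7000 59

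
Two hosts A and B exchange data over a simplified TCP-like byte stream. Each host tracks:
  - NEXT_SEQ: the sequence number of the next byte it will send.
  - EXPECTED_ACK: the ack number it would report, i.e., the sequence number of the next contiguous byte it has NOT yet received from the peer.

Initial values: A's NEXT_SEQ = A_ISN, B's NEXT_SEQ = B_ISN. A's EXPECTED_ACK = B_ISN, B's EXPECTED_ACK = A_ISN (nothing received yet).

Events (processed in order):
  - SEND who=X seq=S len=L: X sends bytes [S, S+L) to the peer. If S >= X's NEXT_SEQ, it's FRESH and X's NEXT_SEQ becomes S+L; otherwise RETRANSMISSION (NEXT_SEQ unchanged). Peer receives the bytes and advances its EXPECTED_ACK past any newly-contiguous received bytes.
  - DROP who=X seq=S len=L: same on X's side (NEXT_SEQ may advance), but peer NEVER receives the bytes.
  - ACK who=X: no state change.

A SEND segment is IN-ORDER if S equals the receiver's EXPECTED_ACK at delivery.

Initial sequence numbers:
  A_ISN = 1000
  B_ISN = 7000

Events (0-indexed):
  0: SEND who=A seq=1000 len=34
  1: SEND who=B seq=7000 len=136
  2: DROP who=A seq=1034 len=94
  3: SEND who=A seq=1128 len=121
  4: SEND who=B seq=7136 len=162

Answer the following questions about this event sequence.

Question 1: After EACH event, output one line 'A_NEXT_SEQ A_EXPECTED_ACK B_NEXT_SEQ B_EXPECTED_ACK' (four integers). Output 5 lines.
1034 7000 7000 1034
1034 7136 7136 1034
1128 7136 7136 1034
1249 7136 7136 1034
1249 7298 7298 1034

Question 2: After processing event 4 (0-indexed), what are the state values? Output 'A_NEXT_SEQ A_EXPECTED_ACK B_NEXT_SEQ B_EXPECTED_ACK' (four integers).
After event 0: A_seq=1034 A_ack=7000 B_seq=7000 B_ack=1034
After event 1: A_seq=1034 A_ack=7136 B_seq=7136 B_ack=1034
After event 2: A_seq=1128 A_ack=7136 B_seq=7136 B_ack=1034
After event 3: A_seq=1249 A_ack=7136 B_seq=7136 B_ack=1034
After event 4: A_seq=1249 A_ack=7298 B_seq=7298 B_ack=1034

1249 7298 7298 1034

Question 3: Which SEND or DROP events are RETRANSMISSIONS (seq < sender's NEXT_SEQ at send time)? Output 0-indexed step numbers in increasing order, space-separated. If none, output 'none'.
Answer: none

Derivation:
Step 0: SEND seq=1000 -> fresh
Step 1: SEND seq=7000 -> fresh
Step 2: DROP seq=1034 -> fresh
Step 3: SEND seq=1128 -> fresh
Step 4: SEND seq=7136 -> fresh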